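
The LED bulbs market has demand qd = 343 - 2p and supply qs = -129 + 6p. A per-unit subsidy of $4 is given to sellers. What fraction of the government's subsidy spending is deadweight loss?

DWL / government spending = 1/77

Pre-subsidy: 343 - 2p = -129 + 6p gives p* = 59, q* = 225.
With the subsidy, sellers receive ps = pb + 4 for each unit, where pb is the price buyers pay.
Supply in terms of pb becomes qs = -129 + 6(pb + 4) = -105 + 6pb. Setting this equal to demand: 343 - 2pb = -105 + 6pb, so pb = 56.
Sellers receive ps = 56 + 4 = 60; q' = 343 − 2·56 = 231.
ΔCS = ½(225 + 231)(59 − 56) = 684; ΔPS = ½(225 + 231)(60 − 59) = 228.
Government spending = 4 × 231 = 924.
DWL = ½ × 4 × (231 − 225) = 12; fraction = 12 / 924 = 1/77.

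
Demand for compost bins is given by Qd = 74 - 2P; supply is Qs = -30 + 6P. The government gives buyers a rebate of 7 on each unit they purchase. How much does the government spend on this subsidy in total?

Government cost = 409.5

Pre-subsidy: 74 - 2P = -30 + 6P gives P* = 13, Q* = 48.
With the rebate, buyers effectively pay Pb = Ps − 7, where Ps is the price sellers receive.
Demand in terms of Ps becomes Qd = 74 − 2(Ps − 7) = 88 - 2Ps. Setting this equal to supply: 88 - 2Ps = -30 + 6Ps, so Ps = 14.75.
Buyers pay Pb = 14.75 − 7 = 7.75; Q' = -30 + 6·14.75 = 58.5.
Government outlay = subsidy × quantity = 7 × 58.5 = 409.5.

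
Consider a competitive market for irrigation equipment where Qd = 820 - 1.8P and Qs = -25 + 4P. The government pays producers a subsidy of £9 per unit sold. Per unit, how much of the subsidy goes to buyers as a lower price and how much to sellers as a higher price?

Buyers gain 180/29 per unit; sellers gain 81/29 per unit

Pre-subsidy: 820 - 1.8P = -25 + 4P gives P* = 4225/29, Q* = 16175/29.
With the subsidy, sellers receive Ps = Pb + 9 for each unit, where Pb is the price buyers pay.
Supply in terms of Pb becomes Qs = -25 + 4(Pb + 9) = 11 + 4Pb. Setting this equal to demand: 820 - 1.8Pb = 11 + 4Pb, so Pb = 4045/29.
Sellers receive Ps = 4045/29 + 9 = 4306/29; Q' = 820 − 1.8·(4045/29) = 16499/29.
Buyers' price falls by P* − Pb = 4225/29 − 4045/29 = 180/29; sellers' price rises by Ps − P* = 4306/29 − 4225/29 = 81/29.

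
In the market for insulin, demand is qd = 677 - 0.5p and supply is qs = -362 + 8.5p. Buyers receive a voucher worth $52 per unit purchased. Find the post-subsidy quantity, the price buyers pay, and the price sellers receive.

Pre-subsidy: 677 - 0.5p = -362 + 8.5p gives p* = 1039/9, q* = 11147/18.
With the rebate, buyers effectively pay pb = ps − 52, where ps is the price sellers receive.
Demand in terms of ps becomes qd = 677 − 0.5(ps − 52) = 703 - 0.5ps. Setting this equal to supply: 703 - 0.5ps = -362 + 8.5ps, so ps = 355/3.
Buyers pay pb = 355/3 − 52 = 199/3; q' = -362 + 8.5·(355/3) = 3863/6.

q' = 3863/6; buyers pay 199/3; sellers receive 355/3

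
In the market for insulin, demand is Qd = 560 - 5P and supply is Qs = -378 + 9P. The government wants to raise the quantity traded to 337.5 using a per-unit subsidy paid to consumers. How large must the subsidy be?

Required subsidy s = 35 per unit

At Q = 337.5, invert demand for the buyer price: Pb = (560 − 337.5)/5 = 44.5; invert supply for the seller price: Ps = (337.5 − (-378))/9 = 79.5.
The subsidy must fill the gap: s = Ps − Pb = 79.5 − 44.5 = 35.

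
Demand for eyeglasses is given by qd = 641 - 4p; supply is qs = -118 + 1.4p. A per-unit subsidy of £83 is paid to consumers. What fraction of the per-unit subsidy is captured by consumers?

Pre-subsidy: 641 - 4p = -118 + 1.4p gives p* = 1265/9, q* = 709/9.
With the rebate, buyers effectively pay pb = ps − 83, where ps is the price sellers receive.
Demand in terms of ps becomes qd = 641 − 4(ps − 83) = 973 - 4ps. Setting this equal to supply: 973 - 4ps = -118 + 1.4ps, so ps = 5455/27.
Buyers pay pb = 5455/27 − 83 = 3214/27; q' = -118 + 1.4·(5455/27) = 4451/27.
Buyers' price falls by p* − pb = 1265/9 − 3214/27 = 581/27; sellers' price rises by ps − p* = 5455/27 − 1265/9 = 1660/27.
So consumers capture (581/27)/83 = 7/27 of each unit of subsidy.

Consumer share = 7/27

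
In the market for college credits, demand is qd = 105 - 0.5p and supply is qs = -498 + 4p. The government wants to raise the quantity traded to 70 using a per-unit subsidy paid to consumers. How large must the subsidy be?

Required subsidy s = 72 per unit

At q = 70, invert demand for the buyer price: pb = (105 − 70)/0.5 = 70; invert supply for the seller price: ps = (70 − (-498))/4 = 142.
The subsidy must fill the gap: s = ps − pb = 142 − 70 = 72.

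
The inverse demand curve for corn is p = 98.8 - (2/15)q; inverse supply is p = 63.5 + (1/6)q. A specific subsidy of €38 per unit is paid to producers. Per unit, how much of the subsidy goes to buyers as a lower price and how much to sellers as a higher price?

Pre-subsidy: 98.8 - (2/15)q = 63.5 + (1/6)q gives q* = 353/3 and p* = 748/9.
With the subsidy, sellers receive ps = pb + 38 for each unit, where pb is the price buyers pay.
On the curves, pb = 98.8 - (2/15)q and ps = 63.5 + (1/6)q; the wedge ps − pb = 38 gives 63.5 + (1/6)q − (98.8 - (2/15)q) = 38, so q' = 733/3.
Then pb = 98.8 − (2/15)·(733/3) = 596/9 and ps = 63.5 + (1/6)·(733/3) = 938/9.
Buyers' price falls by p* − pb = 748/9 − 596/9 = 152/9; sellers' price rises by ps − p* = 938/9 − 748/9 = 190/9.

Buyers gain 152/9 per unit; sellers gain 190/9 per unit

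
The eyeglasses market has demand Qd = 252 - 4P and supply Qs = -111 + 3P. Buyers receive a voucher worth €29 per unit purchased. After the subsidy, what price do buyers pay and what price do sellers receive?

Buyers pay 276/7; sellers receive 479/7

Pre-subsidy: 252 - 4P = -111 + 3P gives P* = 363/7, Q* = 312/7.
With the rebate, buyers effectively pay Pb = Ps − 29, where Ps is the price sellers receive.
Demand in terms of Ps becomes Qd = 252 − 4(Ps − 29) = 368 - 4Ps. Setting this equal to supply: 368 - 4Ps = -111 + 3Ps, so Ps = 479/7.
Buyers pay Pb = 479/7 − 29 = 276/7; Q' = -111 + 3·(479/7) = 660/7.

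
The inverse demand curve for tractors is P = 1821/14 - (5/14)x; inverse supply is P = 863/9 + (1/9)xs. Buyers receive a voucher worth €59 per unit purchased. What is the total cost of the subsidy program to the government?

Government cost = €11741

Pre-subsidy: 1821/14 - (5/14)x = 863/9 + (1/9)x gives x* = 73 and P* = 104.
With the rebate, buyers effectively pay Pb = Ps − 59, where Ps is the price sellers receive.
On the curves, Pb = 1821/14 - (5/14)x and Ps = 863/9 + (1/9)x; the wedge Ps − Pb = 59 gives 863/9 + (1/9)x − (1821/14 - (5/14)x) = 59, so x' = 199.
Then Pb = 1821/14 − (5/14)·199 = 59 and Ps = 863/9 + (1/9)·199 = 118.
Government outlay = subsidy × quantity = 59 × 199 = 11741.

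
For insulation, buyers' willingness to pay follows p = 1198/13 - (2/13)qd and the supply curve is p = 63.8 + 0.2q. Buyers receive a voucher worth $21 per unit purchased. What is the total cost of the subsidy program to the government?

Pre-subsidy: 1198/13 - (2/13)q = 63.8 + 0.2q gives q* = 1843/23 and p* = 1836/23.
With the rebate, buyers effectively pay pb = ps − 21, where ps is the price sellers receive.
On the curves, pb = 1198/13 - (2/13)q and ps = 63.8 + 0.2q; the wedge ps − pb = 21 gives 63.8 + 0.2q − (1198/13 - (2/13)q) = 21, so q' = 3208/23.
Then pb = 1198/13 − (2/13)·(3208/23) = 1626/23 and ps = 63.8 + 0.2·(3208/23) = 2109/23.
Government outlay = subsidy × quantity = 21 × 3208/23 = 67368/23.

Government cost = 67368/23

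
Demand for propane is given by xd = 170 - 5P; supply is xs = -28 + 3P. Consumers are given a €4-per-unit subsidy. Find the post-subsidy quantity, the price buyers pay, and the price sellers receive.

x' = 53.75; buyers pay €23.25; sellers receive €27.25

Pre-subsidy: 170 - 5P = -28 + 3P gives P* = 24.75, x* = 46.25.
With the rebate, buyers effectively pay Pb = Ps − 4, where Ps is the price sellers receive.
Demand in terms of Ps becomes xd = 170 − 5(Ps − 4) = 190 - 5Ps. Setting this equal to supply: 190 - 5Ps = -28 + 3Ps, so Ps = 27.25.
Buyers pay Pb = 27.25 − 4 = 23.25; x' = -28 + 3·27.25 = 53.75.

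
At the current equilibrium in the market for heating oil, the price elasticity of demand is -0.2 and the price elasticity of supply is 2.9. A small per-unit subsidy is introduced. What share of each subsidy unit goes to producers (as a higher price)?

Producer share = 2/31

For a small subsidy around the equilibrium, the benefit split depends on the relative slopes, which at a point are proportional to the elasticities.
Buyer share = εs/(εs + |εd|) = 2.9/(2.9 + 0.2) = 29/31; seller share = |εd|/(εs + |εd|) = 2/31.
So producers capture 2/31 of the subsidy.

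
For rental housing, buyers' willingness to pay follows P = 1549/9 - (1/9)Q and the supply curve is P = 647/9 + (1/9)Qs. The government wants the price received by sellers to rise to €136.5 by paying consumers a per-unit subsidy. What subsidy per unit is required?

At a seller price of 136.5, quantity supplied is -647 + 9·136.5 = 581.5.
Buyers absorb 581.5 only when they pay Pb = 1549/9 − (1/9)·581.5 = 107.5.
s = Ps − Pb = 136.5 − 107.5 = 29.

Required subsidy s = €29 per unit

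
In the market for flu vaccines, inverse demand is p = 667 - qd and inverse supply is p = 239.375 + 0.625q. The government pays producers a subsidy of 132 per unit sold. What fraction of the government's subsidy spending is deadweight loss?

DWL / government spending = 48/407

Pre-subsidy: 667 - q = 239.375 + 0.625q gives q* = 3421/13 and p* = 5250/13.
With the subsidy, sellers receive ps = pb + 132 for each unit, where pb is the price buyers pay.
On the curves, pb = 667 - q and ps = 239.375 + 0.625q; the wedge ps − pb = 132 gives 239.375 + 0.625q − (667 - q) = 132, so q' = 4477/13.
Then pb = 667 − 1·(4477/13) = 4194/13 and ps = 239.375 + 0.625·(4477/13) = 5910/13.
ΔCS = ½(3421/13 + 4477/13)(5250/13 − 4194/13) = 4170144/169; ΔPS = ½(3421/13 + 4477/13)(5910/13 − 5250/13) = 2606340/169.
Government spending = 132 × 4477/13 = 590964/13.
DWL = ½ × 132 × (4477/13 − 3421/13) = 69696/13; fraction = (69696/13) / (590964/13) = 48/407.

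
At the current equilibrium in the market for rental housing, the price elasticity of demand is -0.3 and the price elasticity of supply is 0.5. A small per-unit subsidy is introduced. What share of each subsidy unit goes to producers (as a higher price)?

Producer share = 0.375

For a small subsidy around the equilibrium, the benefit split depends on the relative slopes, which at a point are proportional to the elasticities.
Buyer share = εs/(εs + |εd|) = 0.5/(0.5 + 0.3) = 0.625; seller share = |εd|/(εs + |εd|) = 0.375.
So producers capture 0.375 of the subsidy.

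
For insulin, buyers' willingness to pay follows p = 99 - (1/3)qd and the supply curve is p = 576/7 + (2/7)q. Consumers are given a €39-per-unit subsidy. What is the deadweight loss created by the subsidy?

Deadweight loss = €1228.5

Pre-subsidy: 99 - (1/3)q = 576/7 + (2/7)q gives q* = 27 and p* = 90.
With the rebate, buyers effectively pay pb = ps − 39, where ps is the price sellers receive.
On the curves, pb = 99 - (1/3)q and ps = 576/7 + (2/7)q; the wedge ps − pb = 39 gives 576/7 + (2/7)q − (99 - (1/3)q) = 39, so q' = 90.
Then pb = 99 − (1/3)·90 = 69 and ps = 576/7 + (2/7)·90 = 108.
The subsidy expands output by 90 − 27 = 63 past the efficient level; on those units the gap between marginal cost and willingness to pay runs from 0 up to 39.
DWL = ½ × 39 × 63 = 1228.5.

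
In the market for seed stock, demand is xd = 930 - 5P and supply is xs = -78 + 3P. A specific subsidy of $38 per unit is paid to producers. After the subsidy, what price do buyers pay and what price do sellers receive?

Buyers pay $111.75; sellers receive $149.75

Pre-subsidy: 930 - 5P = -78 + 3P gives P* = 126, x* = 300.
With the subsidy, sellers receive Ps = Pb + 38 for each unit, where Pb is the price buyers pay.
Supply in terms of Pb becomes xs = -78 + 3(Pb + 38) = 36 + 3Pb. Setting this equal to demand: 930 - 5Pb = 36 + 3Pb, so Pb = 111.75.
Sellers receive Ps = 111.75 + 38 = 149.75; x' = 930 − 5·111.75 = 371.25.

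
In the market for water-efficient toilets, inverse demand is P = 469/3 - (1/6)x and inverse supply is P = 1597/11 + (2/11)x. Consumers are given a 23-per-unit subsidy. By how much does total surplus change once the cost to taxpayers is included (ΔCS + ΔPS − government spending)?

Pre-subsidy: 469/3 - (1/6)x = 1597/11 + (2/11)x gives x* = 32 and P* = 151.
With the rebate, buyers effectively pay Pb = Ps − 23, where Ps is the price sellers receive.
On the curves, Pb = 469/3 - (1/6)x and Ps = 1597/11 + (2/11)x; the wedge Ps − Pb = 23 gives 1597/11 + (2/11)x − (469/3 - (1/6)x) = 23, so x' = 98.
Then Pb = 469/3 − (1/6)·98 = 140 and Ps = 1597/11 + (2/11)·98 = 163.
ΔCS = ½(32 + 98)(151 − 140) = 715; ΔPS = ½(32 + 98)(163 − 151) = 780.
Government spending = 23 × 98 = 2254.
Net change = 715 + 780 − 2254 = -759. The loss equals the DWL triangle ½·23·66.

Net change in total surplus = -759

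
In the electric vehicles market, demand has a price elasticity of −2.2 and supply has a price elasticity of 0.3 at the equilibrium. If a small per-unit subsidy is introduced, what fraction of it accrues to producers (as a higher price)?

For a small subsidy around the equilibrium, the benefit split depends on the relative slopes, which at a point are proportional to the elasticities.
Buyer share = εs/(εs + |εd|) = 0.3/(0.3 + 2.2) = 0.12; seller share = |εd|/(εs + |εd|) = 0.88.
So producers capture 0.88 of the subsidy.

Producer share = 0.88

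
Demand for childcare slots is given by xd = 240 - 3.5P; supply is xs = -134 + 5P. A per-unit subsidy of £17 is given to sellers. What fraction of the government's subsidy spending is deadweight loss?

Pre-subsidy: 240 - 3.5P = -134 + 5P gives P* = 44, x* = 86.
With the subsidy, sellers receive Ps = Pb + 17 for each unit, where Pb is the price buyers pay.
Supply in terms of Pb becomes xs = -134 + 5(Pb + 17) = -49 + 5Pb. Setting this equal to demand: 240 - 3.5Pb = -49 + 5Pb, so Pb = 34.
Sellers receive Ps = 34 + 17 = 51; x' = 240 − 3.5·34 = 121.
ΔCS = ½(86 + 121)(44 − 34) = 1035; ΔPS = ½(86 + 121)(51 − 44) = 724.5.
Government spending = 17 × 121 = 2057.
DWL = ½ × 17 × (121 − 86) = 297.5; fraction = 297.5 / 2057 = 35/242.

DWL / government spending = 35/242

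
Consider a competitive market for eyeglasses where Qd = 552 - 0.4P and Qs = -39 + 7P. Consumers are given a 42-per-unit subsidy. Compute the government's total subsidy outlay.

Government cost = 832860/37

Pre-subsidy: 552 - 0.4P = -39 + 7P gives P* = 2955/37, Q* = 19242/37.
With the rebate, buyers effectively pay Pb = Ps − 42, where Ps is the price sellers receive.
Demand in terms of Ps becomes Qd = 552 − 0.4(Ps − 42) = 568.8 - 0.4Ps. Setting this equal to supply: 568.8 - 0.4Ps = -39 + 7Ps, so Ps = 3039/37.
Buyers pay Pb = 3039/37 − 42 = 1485/37; Q' = -39 + 7·(3039/37) = 19830/37.
Government outlay = subsidy × quantity = 42 × 19830/37 = 832860/37.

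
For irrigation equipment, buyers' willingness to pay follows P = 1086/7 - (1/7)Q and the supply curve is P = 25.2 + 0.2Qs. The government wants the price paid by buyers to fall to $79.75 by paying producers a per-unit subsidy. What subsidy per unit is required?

Required subsidy s = $51 per unit

At a buyer price of 79.75, quantity demanded is 1086 − 7·79.75 = 527.75.
Sellers supply 527.75 only when they receive Ps = 25.2 + 0.2·527.75 = 130.75.
s = Ps − Pb = 130.75 − 79.75 = 51.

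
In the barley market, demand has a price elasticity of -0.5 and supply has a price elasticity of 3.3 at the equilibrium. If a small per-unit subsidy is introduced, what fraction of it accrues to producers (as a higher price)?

Producer share = 5/38

For a small subsidy around the equilibrium, the benefit split depends on the relative slopes, which at a point are proportional to the elasticities.
Buyer share = εs/(εs + |εd|) = 3.3/(3.3 + 0.5) = 33/38; seller share = |εd|/(εs + |εd|) = 5/38.
So producers capture 5/38 of the subsidy.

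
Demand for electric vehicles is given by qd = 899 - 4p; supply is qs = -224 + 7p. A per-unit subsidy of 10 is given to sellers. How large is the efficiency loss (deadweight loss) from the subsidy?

Deadweight loss = 1400/11

Pre-subsidy: 899 - 4p = -224 + 7p gives p* = 1123/11, q* = 5397/11.
With the subsidy, sellers receive ps = pb + 10 for each unit, where pb is the price buyers pay.
Supply in terms of pb becomes qs = -224 + 7(pb + 10) = -154 + 7pb. Setting this equal to demand: 899 - 4pb = -154 + 7pb, so pb = 1053/11.
Sellers receive ps = 1053/11 + 10 = 1163/11; q' = 899 − 4·(1053/11) = 5677/11.
The subsidy expands output by 5677/11 − 5397/11 = 280/11 past the efficient level; on those units the gap between marginal cost and willingness to pay runs from 0 up to 10.
DWL = ½ × 10 × 280/11 = 1400/11.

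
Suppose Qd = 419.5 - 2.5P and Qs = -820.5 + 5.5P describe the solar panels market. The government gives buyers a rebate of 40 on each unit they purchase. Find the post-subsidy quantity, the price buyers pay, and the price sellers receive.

Pre-subsidy: 419.5 - 2.5P = -820.5 + 5.5P gives P* = 155, Q* = 32.
With the rebate, buyers effectively pay Pb = Ps − 40, where Ps is the price sellers receive.
Demand in terms of Ps becomes Qd = 419.5 − 2.5(Ps − 40) = 519.5 - 2.5Ps. Setting this equal to supply: 519.5 - 2.5Ps = -820.5 + 5.5Ps, so Ps = 167.5.
Buyers pay Pb = 167.5 − 40 = 127.5; Q' = -820.5 + 5.5·167.5 = 100.75.

Q' = 100.75; buyers pay 127.5; sellers receive 167.5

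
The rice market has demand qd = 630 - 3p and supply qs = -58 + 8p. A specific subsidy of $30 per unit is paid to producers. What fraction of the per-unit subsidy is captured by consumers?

Pre-subsidy: 630 - 3p = -58 + 8p gives p* = 688/11, q* = 4866/11.
With the subsidy, sellers receive ps = pb + 30 for each unit, where pb is the price buyers pay.
Supply in terms of pb becomes qs = -58 + 8(pb + 30) = 182 + 8pb. Setting this equal to demand: 630 - 3pb = 182 + 8pb, so pb = 448/11.
Sellers receive ps = 448/11 + 30 = 778/11; q' = 630 − 3·(448/11) = 5586/11.
Buyers' price falls by p* − pb = 688/11 − 448/11 = 240/11; sellers' price rises by ps − p* = 778/11 − 688/11 = 90/11.
So consumers capture (240/11)/30 = 8/11 of each unit of subsidy.

Consumer share = 8/11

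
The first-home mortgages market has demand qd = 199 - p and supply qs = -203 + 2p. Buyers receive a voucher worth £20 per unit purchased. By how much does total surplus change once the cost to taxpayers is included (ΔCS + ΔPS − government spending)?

Pre-subsidy: 199 - p = -203 + 2p gives p* = 134, q* = 65.
With the rebate, buyers effectively pay pb = ps − 20, where ps is the price sellers receive.
Demand in terms of ps becomes qd = 199 − 1(ps − 20) = 219 - ps. Setting this equal to supply: 219 - ps = -203 + 2ps, so ps = 422/3.
Buyers pay pb = 422/3 − 20 = 362/3; q' = -203 + 2·(422/3) = 235/3.
ΔCS = ½(65 + 235/3)(134 − 362/3) = 8600/9; ΔPS = ½(65 + 235/3)(422/3 − 134) = 4300/9.
Government spending = 20 × 235/3 = 4700/3.
Net change = 8600/9 + 4300/9 − 4700/3 = -400/3. The loss equals the DWL triangle ½·20·40/3.

Net change in total surplus = -400/3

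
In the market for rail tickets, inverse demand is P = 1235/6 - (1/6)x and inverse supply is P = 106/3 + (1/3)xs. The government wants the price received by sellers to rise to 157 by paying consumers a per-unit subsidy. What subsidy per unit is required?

Required subsidy s = 12 per unit

At a seller price of 157, quantity supplied is -106 + 3·157 = 365.
Buyers absorb 365 only when they pay Pb = 1235/6 − (1/6)·365 = 145.
s = Ps − Pb = 157 − 145 = 12.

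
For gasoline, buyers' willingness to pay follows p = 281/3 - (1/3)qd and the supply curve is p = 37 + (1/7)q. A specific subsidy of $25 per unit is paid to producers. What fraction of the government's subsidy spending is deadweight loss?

Pre-subsidy: 281/3 - (1/3)q = 37 + (1/7)q gives q* = 119 and p* = 54.
With the subsidy, sellers receive ps = pb + 25 for each unit, where pb is the price buyers pay.
On the curves, pb = 281/3 - (1/3)q and ps = 37 + (1/7)q; the wedge ps − pb = 25 gives 37 + (1/7)q − (281/3 - (1/3)q) = 25, so q' = 171.5.
Then pb = 281/3 − (1/3)·171.5 = 36.5 and ps = 37 + (1/7)·171.5 = 61.5.
ΔCS = ½(119 + 171.5)(54 − 36.5) = 2541.875; ΔPS = ½(119 + 171.5)(61.5 − 54) = 1089.375.
Government spending = 25 × 171.5 = 4287.5.
DWL = ½ × 25 × (171.5 − 119) = 656.25; fraction = 656.25 / 4287.5 = 15/98.

DWL / government spending = 15/98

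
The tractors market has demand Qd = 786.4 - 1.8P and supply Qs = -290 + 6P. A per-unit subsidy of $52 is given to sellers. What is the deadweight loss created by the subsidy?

Deadweight loss = $1872

Pre-subsidy: 786.4 - 1.8P = -290 + 6P gives P* = 138, Q* = 538.
With the subsidy, sellers receive Ps = Pb + 52 for each unit, where Pb is the price buyers pay.
Supply in terms of Pb becomes Qs = -290 + 6(Pb + 52) = 22 + 6Pb. Setting this equal to demand: 786.4 - 1.8Pb = 22 + 6Pb, so Pb = 98.
Sellers receive Ps = 98 + 52 = 150; Q' = 786.4 − 1.8·98 = 610.
The subsidy expands output by 610 − 538 = 72 past the efficient level; on those units the gap between marginal cost and willingness to pay runs from 0 up to 52.
DWL = ½ × 52 × 72 = 1872.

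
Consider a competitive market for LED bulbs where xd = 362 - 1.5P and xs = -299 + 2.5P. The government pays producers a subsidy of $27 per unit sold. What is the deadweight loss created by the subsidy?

Pre-subsidy: 362 - 1.5P = -299 + 2.5P gives P* = 165.25, x* = 114.125.
With the subsidy, sellers receive Ps = Pb + 27 for each unit, where Pb is the price buyers pay.
Supply in terms of Pb becomes xs = -299 + 2.5(Pb + 27) = -231.5 + 2.5Pb. Setting this equal to demand: 362 - 1.5Pb = -231.5 + 2.5Pb, so Pb = 148.375.
Sellers receive Ps = 148.375 + 27 = 175.375; x' = 362 − 1.5·148.375 = 139.4375.
The subsidy expands output by 139.4375 − 114.125 = 25.3125 past the efficient level; on those units the gap between marginal cost and willingness to pay runs from 0 up to 27.
DWL = ½ × 27 × 25.3125 = 341.71875.

Deadweight loss = $341.71875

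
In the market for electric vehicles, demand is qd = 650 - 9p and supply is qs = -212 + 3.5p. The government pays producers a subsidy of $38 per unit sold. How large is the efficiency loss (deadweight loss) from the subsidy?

Deadweight loss = $1819.44

Pre-subsidy: 650 - 9p = -212 + 3.5p gives p* = 68.96, q* = 29.36.
With the subsidy, sellers receive ps = pb + 38 for each unit, where pb is the price buyers pay.
Supply in terms of pb becomes qs = -212 + 3.5(pb + 38) = -79 + 3.5pb. Setting this equal to demand: 650 - 9pb = -79 + 3.5pb, so pb = 58.32.
Sellers receive ps = 58.32 + 38 = 96.32; q' = 650 − 9·58.32 = 125.12.
The subsidy expands output by 125.12 − 29.36 = 95.76 past the efficient level; on those units the gap between marginal cost and willingness to pay runs from 0 up to 38.
DWL = ½ × 38 × 95.76 = 1819.44.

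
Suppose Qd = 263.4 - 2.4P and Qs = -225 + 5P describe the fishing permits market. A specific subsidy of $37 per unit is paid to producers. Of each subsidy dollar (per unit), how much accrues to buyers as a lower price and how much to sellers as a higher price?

Buyers gain $25 per unit; sellers gain $12 per unit

Pre-subsidy: 263.4 - 2.4P = -225 + 5P gives P* = 66, Q* = 105.
With the subsidy, sellers receive Ps = Pb + 37 for each unit, where Pb is the price buyers pay.
Supply in terms of Pb becomes Qs = -225 + 5(Pb + 37) = -40 + 5Pb. Setting this equal to demand: 263.4 - 2.4Pb = -40 + 5Pb, so Pb = 41.
Sellers receive Ps = 41 + 37 = 78; Q' = 263.4 − 2.4·41 = 165.
Buyers' price falls by P* − Pb = 66 − 41 = 25; sellers' price rises by Ps − P* = 78 − 66 = 12.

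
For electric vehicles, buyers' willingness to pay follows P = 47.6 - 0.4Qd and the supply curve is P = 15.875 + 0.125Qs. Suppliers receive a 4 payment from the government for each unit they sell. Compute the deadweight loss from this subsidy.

Deadweight loss = 320/21

Pre-subsidy: 47.6 - 0.4Q = 15.875 + 0.125Q gives Q* = 423/7 and P* = 164/7.
With the subsidy, sellers receive Ps = Pb + 4 for each unit, where Pb is the price buyers pay.
On the curves, Pb = 47.6 - 0.4Q and Ps = 15.875 + 0.125Q; the wedge Ps − Pb = 4 gives 15.875 + 0.125Q − (47.6 - 0.4Q) = 4, so Q' = 1429/21.
Then Pb = 47.6 − 0.4·(1429/21) = 428/21 and Ps = 15.875 + 0.125·(1429/21) = 512/21.
The subsidy expands output by 1429/21 − 423/7 = 160/21 past the efficient level; on those units the gap between marginal cost and willingness to pay runs from 0 up to 4.
DWL = ½ × 4 × 160/21 = 320/21.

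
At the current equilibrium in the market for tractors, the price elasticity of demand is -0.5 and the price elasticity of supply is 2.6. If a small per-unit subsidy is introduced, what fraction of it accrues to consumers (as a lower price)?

For a small subsidy around the equilibrium, the benefit split depends on the relative slopes, which at a point are proportional to the elasticities.
Buyer share = εs/(εs + |εd|) = 2.6/(2.6 + 0.5) = 26/31; seller share = |εd|/(εs + |εd|) = 5/31.

Consumer share = 26/31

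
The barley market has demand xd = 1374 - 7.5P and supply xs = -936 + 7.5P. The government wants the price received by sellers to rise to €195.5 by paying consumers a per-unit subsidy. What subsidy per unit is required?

At a seller price of 195.5, quantity supplied is -936 + 7.5·195.5 = 530.25.
Buyers absorb 530.25 only when they pay Pb with 1374 − 7.5·Pb = 530.25, i.e. Pb = 112.5.
s = Ps − Pb = 195.5 − 112.5 = 83.

Required subsidy s = €83 per unit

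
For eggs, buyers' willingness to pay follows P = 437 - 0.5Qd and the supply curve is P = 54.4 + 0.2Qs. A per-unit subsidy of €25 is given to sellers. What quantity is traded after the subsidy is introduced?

Pre-subsidy: 437 - 0.5Q = 54.4 + 0.2Q gives Q* = 3826/7 and P* = 1146/7.
With the subsidy, sellers receive Ps = Pb + 25 for each unit, where Pb is the price buyers pay.
On the curves, Pb = 437 - 0.5Q and Ps = 54.4 + 0.2Q; the wedge Ps − Pb = 25 gives 54.4 + 0.2Q − (437 - 0.5Q) = 25, so Q' = 4076/7.
Then Pb = 437 − 0.5·(4076/7) = 1021/7 and Ps = 54.4 + 0.2·(4076/7) = 1196/7.

Q' = 4076/7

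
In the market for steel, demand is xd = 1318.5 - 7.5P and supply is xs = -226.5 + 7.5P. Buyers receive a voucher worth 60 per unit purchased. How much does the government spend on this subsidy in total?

Pre-subsidy: 1318.5 - 7.5P = -226.5 + 7.5P gives P* = 103, x* = 546.
With the rebate, buyers effectively pay Pb = Ps − 60, where Ps is the price sellers receive.
Demand in terms of Ps becomes xd = 1318.5 − 7.5(Ps − 60) = 1768.5 - 7.5Ps. Setting this equal to supply: 1768.5 - 7.5Ps = -226.5 + 7.5Ps, so Ps = 133.
Buyers pay Pb = 133 − 60 = 73; x' = -226.5 + 7.5·133 = 771.
Government outlay = subsidy × quantity = 60 × 771 = 46260.

Government cost = 46260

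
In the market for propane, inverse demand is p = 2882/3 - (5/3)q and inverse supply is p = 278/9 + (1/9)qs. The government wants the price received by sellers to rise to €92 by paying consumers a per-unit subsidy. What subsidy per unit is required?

At a seller price of 92, quantity supplied is -278 + 9·92 = 550.
Buyers absorb 550 only when they pay pb = 2882/3 − (5/3)·550 = 44.
s = ps − pb = 92 − 44 = 48.

Required subsidy s = €48 per unit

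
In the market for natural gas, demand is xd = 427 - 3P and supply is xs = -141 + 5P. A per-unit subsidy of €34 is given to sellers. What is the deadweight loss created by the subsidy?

Pre-subsidy: 427 - 3P = -141 + 5P gives P* = 71, x* = 214.
With the subsidy, sellers receive Ps = Pb + 34 for each unit, where Pb is the price buyers pay.
Supply in terms of Pb becomes xs = -141 + 5(Pb + 34) = 29 + 5Pb. Setting this equal to demand: 427 - 3Pb = 29 + 5Pb, so Pb = 49.75.
Sellers receive Ps = 49.75 + 34 = 83.75; x' = 427 − 3·49.75 = 277.75.
The subsidy expands output by 277.75 − 214 = 63.75 past the efficient level; on those units the gap between marginal cost and willingness to pay runs from 0 up to 34.
DWL = ½ × 34 × 63.75 = 1083.75.

Deadweight loss = €1083.75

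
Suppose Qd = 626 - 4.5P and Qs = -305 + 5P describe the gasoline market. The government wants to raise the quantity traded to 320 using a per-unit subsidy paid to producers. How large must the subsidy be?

At Q = 320, invert demand for the buyer price: Pb = (626 − 320)/4.5 = 68; invert supply for the seller price: Ps = (320 − (-305))/5 = 125.
The subsidy must fill the gap: s = Ps − Pb = 125 − 68 = 57.

Required subsidy s = 57 per unit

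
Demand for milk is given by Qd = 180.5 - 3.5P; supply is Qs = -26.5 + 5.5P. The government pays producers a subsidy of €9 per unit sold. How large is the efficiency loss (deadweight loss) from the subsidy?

Pre-subsidy: 180.5 - 3.5P = -26.5 + 5.5P gives P* = 23, Q* = 100.
With the subsidy, sellers receive Ps = Pb + 9 for each unit, where Pb is the price buyers pay.
Supply in terms of Pb becomes Qs = -26.5 + 5.5(Pb + 9) = 23 + 5.5Pb. Setting this equal to demand: 180.5 - 3.5Pb = 23 + 5.5Pb, so Pb = 17.5.
Sellers receive Ps = 17.5 + 9 = 26.5; Q' = 180.5 − 3.5·17.5 = 119.25.
The subsidy expands output by 119.25 − 100 = 19.25 past the efficient level; on those units the gap between marginal cost and willingness to pay runs from 0 up to 9.
DWL = ½ × 9 × 19.25 = 86.625.

Deadweight loss = €86.625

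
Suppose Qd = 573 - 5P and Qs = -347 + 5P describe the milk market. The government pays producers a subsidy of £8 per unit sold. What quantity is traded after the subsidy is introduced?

Pre-subsidy: 573 - 5P = -347 + 5P gives P* = 92, Q* = 113.
With the subsidy, sellers receive Ps = Pb + 8 for each unit, where Pb is the price buyers pay.
Supply in terms of Pb becomes Qs = -347 + 5(Pb + 8) = -307 + 5Pb. Setting this equal to demand: 573 - 5Pb = -307 + 5Pb, so Pb = 88.
Sellers receive Ps = 88 + 8 = 96; Q' = 573 − 5·88 = 133.

Q' = 133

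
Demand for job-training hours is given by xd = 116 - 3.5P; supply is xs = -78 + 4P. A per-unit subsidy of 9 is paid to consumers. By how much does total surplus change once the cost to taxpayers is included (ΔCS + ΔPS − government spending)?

Net change in total surplus = -75.6

Pre-subsidy: 116 - 3.5P = -78 + 4P gives P* = 388/15, x* = 382/15.
With the rebate, buyers effectively pay Pb = Ps − 9, where Ps is the price sellers receive.
Demand in terms of Ps becomes xd = 116 − 3.5(Ps − 9) = 147.5 - 3.5Ps. Setting this equal to supply: 147.5 - 3.5Ps = -78 + 4Ps, so Ps = 451/15.
Buyers pay Pb = 451/15 − 9 = 316/15; x' = -78 + 4·(451/15) = 634/15.
ΔCS = ½(382/15 + 634/15)(388/15 − 316/15) = 162.56; ΔPS = ½(382/15 + 634/15)(451/15 − 388/15) = 142.24.
Government spending = 9 × 634/15 = 380.4.
Net change = 162.56 + 142.24 − 380.4 = -75.6. The loss equals the DWL triangle ½·9·16.8.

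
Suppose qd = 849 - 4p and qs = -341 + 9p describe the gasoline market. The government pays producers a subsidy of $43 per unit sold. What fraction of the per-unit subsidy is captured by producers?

Producer share = 4/13

Pre-subsidy: 849 - 4p = -341 + 9p gives p* = 1190/13, q* = 6277/13.
With the subsidy, sellers receive ps = pb + 43 for each unit, where pb is the price buyers pay.
Supply in terms of pb becomes qs = -341 + 9(pb + 43) = 46 + 9pb. Setting this equal to demand: 849 - 4pb = 46 + 9pb, so pb = 803/13.
Sellers receive ps = 803/13 + 43 = 1362/13; q' = 849 − 4·(803/13) = 7825/13.
Buyers' price falls by p* − pb = 1190/13 − 803/13 = 387/13; sellers' price rises by ps − p* = 1362/13 − 1190/13 = 172/13.
So producers capture (172/13)/43 = 4/13 of each unit of subsidy.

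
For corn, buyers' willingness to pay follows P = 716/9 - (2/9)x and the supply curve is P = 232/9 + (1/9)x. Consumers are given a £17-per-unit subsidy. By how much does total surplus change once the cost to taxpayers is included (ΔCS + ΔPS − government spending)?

Net change in total surplus = -£433.5

Pre-subsidy: 716/9 - (2/9)x = 232/9 + (1/9)x gives x* = 484/3 and P* = 1180/27.
With the rebate, buyers effectively pay Pb = Ps − 17, where Ps is the price sellers receive.
On the curves, Pb = 716/9 - (2/9)x and Ps = 232/9 + (1/9)x; the wedge Ps − Pb = 17 gives 232/9 + (1/9)x − (716/9 - (2/9)x) = 17, so x' = 637/3.
Then Pb = 716/9 − (2/9)·(637/3) = 874/27 and Ps = 232/9 + (1/9)·(637/3) = 1333/27.
ΔCS = ½(484/3 + 637/3)(1180/27 − 874/27) = 19057/9; ΔPS = ½(484/3 + 637/3)(1333/27 − 1180/27) = 19057/18.
Government spending = 17 × 637/3 = 10829/3.
Net change = 19057/9 + 19057/18 − 10829/3 = -433.5. The loss equals the DWL triangle ½·17·51.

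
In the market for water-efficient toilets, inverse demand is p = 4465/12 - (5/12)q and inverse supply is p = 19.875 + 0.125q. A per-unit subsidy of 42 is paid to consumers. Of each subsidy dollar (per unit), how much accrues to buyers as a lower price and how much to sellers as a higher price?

Pre-subsidy: 4465/12 - (5/12)q = 19.875 + 0.125q gives q* = 8453/13 and p* = 1315/13.
With the rebate, buyers effectively pay pb = ps − 42, where ps is the price sellers receive.
On the curves, pb = 4465/12 - (5/12)q and ps = 19.875 + 0.125q; the wedge ps − pb = 42 gives 19.875 + 0.125q − (4465/12 - (5/12)q) = 42, so q' = 9461/13.
Then pb = 4465/12 − (5/12)·(9461/13) = 895/13 and ps = 19.875 + 0.125·(9461/13) = 1441/13.
Buyers' price falls by p* − pb = 1315/13 − 895/13 = 420/13; sellers' price rises by ps − p* = 1441/13 − 1315/13 = 126/13.

Buyers gain 420/13 per unit; sellers gain 126/13 per unit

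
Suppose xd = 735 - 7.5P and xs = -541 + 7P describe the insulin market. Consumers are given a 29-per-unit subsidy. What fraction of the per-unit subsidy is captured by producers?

Producer share = 15/29

Pre-subsidy: 735 - 7.5P = -541 + 7P gives P* = 88, x* = 75.
With the rebate, buyers effectively pay Pb = Ps − 29, where Ps is the price sellers receive.
Demand in terms of Ps becomes xd = 735 − 7.5(Ps − 29) = 952.5 - 7.5Ps. Setting this equal to supply: 952.5 - 7.5Ps = -541 + 7Ps, so Ps = 103.
Buyers pay Pb = 103 − 29 = 74; x' = -541 + 7·103 = 180.
Buyers' price falls by P* − Pb = 88 − 74 = 14; sellers' price rises by Ps − P* = 103 − 88 = 15.
So producers capture 15/29 = 15/29 of each unit of subsidy.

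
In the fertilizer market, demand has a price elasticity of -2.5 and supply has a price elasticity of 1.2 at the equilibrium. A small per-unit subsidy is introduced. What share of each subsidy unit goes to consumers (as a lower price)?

Consumer share = 12/37

For a small subsidy around the equilibrium, the benefit split depends on the relative slopes, which at a point are proportional to the elasticities.
Buyer share = εs/(εs + |εd|) = 1.2/(1.2 + 2.5) = 12/37; seller share = |εd|/(εs + |εd|) = 25/37.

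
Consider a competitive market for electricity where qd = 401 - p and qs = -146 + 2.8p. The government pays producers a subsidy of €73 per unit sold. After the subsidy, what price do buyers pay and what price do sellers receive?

Pre-subsidy: 401 - p = -146 + 2.8p gives p* = 2735/19, q* = 4884/19.
With the subsidy, sellers receive ps = pb + 73 for each unit, where pb is the price buyers pay.
Supply in terms of pb becomes qs = -146 + 2.8(pb + 73) = 58.4 + 2.8pb. Setting this equal to demand: 401 - pb = 58.4 + 2.8pb, so pb = 1713/19.
Sellers receive ps = 1713/19 + 73 = 3100/19; q' = 401 − 1·(1713/19) = 5906/19.

Buyers pay 1713/19; sellers receive 3100/19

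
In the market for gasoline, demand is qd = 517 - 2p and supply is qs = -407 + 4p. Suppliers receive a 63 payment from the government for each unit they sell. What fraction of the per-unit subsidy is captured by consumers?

Consumer share = 2/3

Pre-subsidy: 517 - 2p = -407 + 4p gives p* = 154, q* = 209.
With the subsidy, sellers receive ps = pb + 63 for each unit, where pb is the price buyers pay.
Supply in terms of pb becomes qs = -407 + 4(pb + 63) = -155 + 4pb. Setting this equal to demand: 517 - 2pb = -155 + 4pb, so pb = 112.
Sellers receive ps = 112 + 63 = 175; q' = 517 − 2·112 = 293.
Buyers' price falls by p* − pb = 154 − 112 = 42; sellers' price rises by ps − p* = 175 − 154 = 21.
So consumers capture 42/63 = 2/3 of each unit of subsidy.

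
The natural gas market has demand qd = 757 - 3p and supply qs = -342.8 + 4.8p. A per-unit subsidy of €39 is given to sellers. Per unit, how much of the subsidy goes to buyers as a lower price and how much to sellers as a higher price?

Buyers gain €24 per unit; sellers gain €15 per unit

Pre-subsidy: 757 - 3p = -342.8 + 4.8p gives p* = 141, q* = 334.
With the subsidy, sellers receive ps = pb + 39 for each unit, where pb is the price buyers pay.
Supply in terms of pb becomes qs = -342.8 + 4.8(pb + 39) = -155.6 + 4.8pb. Setting this equal to demand: 757 - 3pb = -155.6 + 4.8pb, so pb = 117.
Sellers receive ps = 117 + 39 = 156; q' = 757 − 3·117 = 406.
Buyers' price falls by p* − pb = 141 − 117 = 24; sellers' price rises by ps − p* = 156 − 141 = 15.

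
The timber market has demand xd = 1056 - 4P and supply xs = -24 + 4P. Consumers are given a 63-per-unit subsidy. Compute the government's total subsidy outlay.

Pre-subsidy: 1056 - 4P = -24 + 4P gives P* = 135, x* = 516.
With the rebate, buyers effectively pay Pb = Ps − 63, where Ps is the price sellers receive.
Demand in terms of Ps becomes xd = 1056 − 4(Ps − 63) = 1308 - 4Ps. Setting this equal to supply: 1308 - 4Ps = -24 + 4Ps, so Ps = 166.5.
Buyers pay Pb = 166.5 − 63 = 103.5; x' = -24 + 4·166.5 = 642.
Government outlay = subsidy × quantity = 63 × 642 = 40446.

Government cost = 40446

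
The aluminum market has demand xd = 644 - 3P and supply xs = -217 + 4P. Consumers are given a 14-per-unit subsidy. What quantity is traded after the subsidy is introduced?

Pre-subsidy: 644 - 3P = -217 + 4P gives P* = 123, x* = 275.
With the rebate, buyers effectively pay Pb = Ps − 14, where Ps is the price sellers receive.
Demand in terms of Ps becomes xd = 644 − 3(Ps − 14) = 686 - 3Ps. Setting this equal to supply: 686 - 3Ps = -217 + 4Ps, so Ps = 129.
Buyers pay Pb = 129 − 14 = 115; x' = -217 + 4·129 = 299.

x' = 299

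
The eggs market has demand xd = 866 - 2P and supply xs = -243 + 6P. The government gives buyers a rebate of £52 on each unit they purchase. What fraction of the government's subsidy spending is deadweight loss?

Pre-subsidy: 866 - 2P = -243 + 6P gives P* = 138.625, x* = 588.75.
With the rebate, buyers effectively pay Pb = Ps − 52, where Ps is the price sellers receive.
Demand in terms of Ps becomes xd = 866 − 2(Ps − 52) = 970 - 2Ps. Setting this equal to supply: 970 - 2Ps = -243 + 6Ps, so Ps = 151.625.
Buyers pay Pb = 151.625 − 52 = 99.625; x' = -243 + 6·151.625 = 666.75.
ΔCS = ½(588.75 + 666.75)(138.625 − 99.625) = 24482.25; ΔPS = ½(588.75 + 666.75)(151.625 − 138.625) = 8160.75.
Government spending = 52 × 666.75 = 34671.
DWL = ½ × 52 × (666.75 − 588.75) = 2028; fraction = 2028 / 34671 = 52/889.

DWL / government spending = 52/889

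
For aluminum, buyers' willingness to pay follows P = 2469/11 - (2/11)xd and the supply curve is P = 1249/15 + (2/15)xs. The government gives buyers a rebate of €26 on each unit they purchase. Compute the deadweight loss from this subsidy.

Deadweight loss = €1072.5

Pre-subsidy: 2469/11 - (2/11)x = 1249/15 + (2/15)x gives x* = 448 and P* = 143.
With the rebate, buyers effectively pay Pb = Ps − 26, where Ps is the price sellers receive.
On the curves, Pb = 2469/11 - (2/11)x and Ps = 1249/15 + (2/15)x; the wedge Ps − Pb = 26 gives 1249/15 + (2/15)x − (2469/11 - (2/11)x) = 26, so x' = 530.5.
Then Pb = 2469/11 − (2/11)·530.5 = 128 and Ps = 1249/15 + (2/15)·530.5 = 154.
The subsidy expands output by 530.5 − 448 = 82.5 past the efficient level; on those units the gap between marginal cost and willingness to pay runs from 0 up to 26.
DWL = ½ × 26 × 82.5 = 1072.5.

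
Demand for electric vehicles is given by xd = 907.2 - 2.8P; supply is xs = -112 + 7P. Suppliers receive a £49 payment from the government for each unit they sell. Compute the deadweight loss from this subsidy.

Pre-subsidy: 907.2 - 2.8P = -112 + 7P gives P* = 104, x* = 616.
With the subsidy, sellers receive Ps = Pb + 49 for each unit, where Pb is the price buyers pay.
Supply in terms of Pb becomes xs = -112 + 7(Pb + 49) = 231 + 7Pb. Setting this equal to demand: 907.2 - 2.8Pb = 231 + 7Pb, so Pb = 69.
Sellers receive Ps = 69 + 49 = 118; x' = 907.2 − 2.8·69 = 714.
The subsidy expands output by 714 − 616 = 98 past the efficient level; on those units the gap between marginal cost and willingness to pay runs from 0 up to 49.
DWL = ½ × 49 × 98 = 2401.

Deadweight loss = £2401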